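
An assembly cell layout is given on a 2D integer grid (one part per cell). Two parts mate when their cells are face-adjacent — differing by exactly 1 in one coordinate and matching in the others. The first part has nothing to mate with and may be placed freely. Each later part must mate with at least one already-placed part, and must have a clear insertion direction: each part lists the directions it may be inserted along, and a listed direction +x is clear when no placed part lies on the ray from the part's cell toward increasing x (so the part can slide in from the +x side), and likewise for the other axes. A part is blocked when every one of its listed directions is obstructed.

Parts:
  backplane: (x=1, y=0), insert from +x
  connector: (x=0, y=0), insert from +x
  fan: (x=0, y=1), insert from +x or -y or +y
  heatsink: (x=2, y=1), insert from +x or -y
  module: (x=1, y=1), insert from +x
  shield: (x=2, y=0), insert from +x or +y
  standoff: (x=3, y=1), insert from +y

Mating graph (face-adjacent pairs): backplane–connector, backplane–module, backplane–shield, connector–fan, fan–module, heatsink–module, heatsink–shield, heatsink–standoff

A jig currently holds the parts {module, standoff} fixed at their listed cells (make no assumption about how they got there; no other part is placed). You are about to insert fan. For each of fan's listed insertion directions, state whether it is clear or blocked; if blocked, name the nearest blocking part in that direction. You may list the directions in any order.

+x: blocked by module; +y: clear; -y: clear

+x: nearest on ray is module@(1, 1) ⇒ blocked
-y: ray from fan(0, 1) has no placed part ⇒ clear
+y: ray from fan(0, 1) has no placed part ⇒ clear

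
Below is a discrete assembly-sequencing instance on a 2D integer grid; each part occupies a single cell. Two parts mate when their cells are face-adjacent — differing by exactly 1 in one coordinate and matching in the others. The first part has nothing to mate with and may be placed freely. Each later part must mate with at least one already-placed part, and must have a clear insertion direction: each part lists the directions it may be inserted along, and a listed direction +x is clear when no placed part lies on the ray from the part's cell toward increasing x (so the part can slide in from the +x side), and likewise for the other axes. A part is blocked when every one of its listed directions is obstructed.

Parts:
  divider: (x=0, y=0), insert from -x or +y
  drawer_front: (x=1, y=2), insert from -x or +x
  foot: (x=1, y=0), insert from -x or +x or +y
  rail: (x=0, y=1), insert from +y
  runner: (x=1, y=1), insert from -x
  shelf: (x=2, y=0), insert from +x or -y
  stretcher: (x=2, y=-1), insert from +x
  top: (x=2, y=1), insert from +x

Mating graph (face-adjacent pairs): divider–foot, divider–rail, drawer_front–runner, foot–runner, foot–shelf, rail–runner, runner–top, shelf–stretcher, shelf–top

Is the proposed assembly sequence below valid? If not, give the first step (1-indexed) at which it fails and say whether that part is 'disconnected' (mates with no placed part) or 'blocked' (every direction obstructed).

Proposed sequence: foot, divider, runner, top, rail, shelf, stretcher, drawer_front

Valid

1. foot@(1, 0) [-x clear] — {foot}
2. divider@(0, 0) [-x clear] — {divider, foot}
3. runner@(1, 1) [-x clear] — {divider, foot, runner}
4. top@(2, 1) [+x clear] — {divider, foot, runner, top}
5. rail@(0, 1) [+y clear] — {divider, foot, rail, runner, top}
6. shelf@(2, 0) [+x clear] — {divider, foot, rail, runner, shelf, top}
7. stretcher@(2, -1) [+x clear] — {divider, foot, rail, runner, shelf, stretcher, top}
8. drawer_front@(1, 2) [-x clear] — {divider, drawer_front, foot, rail, runner, shelf, stretcher, top}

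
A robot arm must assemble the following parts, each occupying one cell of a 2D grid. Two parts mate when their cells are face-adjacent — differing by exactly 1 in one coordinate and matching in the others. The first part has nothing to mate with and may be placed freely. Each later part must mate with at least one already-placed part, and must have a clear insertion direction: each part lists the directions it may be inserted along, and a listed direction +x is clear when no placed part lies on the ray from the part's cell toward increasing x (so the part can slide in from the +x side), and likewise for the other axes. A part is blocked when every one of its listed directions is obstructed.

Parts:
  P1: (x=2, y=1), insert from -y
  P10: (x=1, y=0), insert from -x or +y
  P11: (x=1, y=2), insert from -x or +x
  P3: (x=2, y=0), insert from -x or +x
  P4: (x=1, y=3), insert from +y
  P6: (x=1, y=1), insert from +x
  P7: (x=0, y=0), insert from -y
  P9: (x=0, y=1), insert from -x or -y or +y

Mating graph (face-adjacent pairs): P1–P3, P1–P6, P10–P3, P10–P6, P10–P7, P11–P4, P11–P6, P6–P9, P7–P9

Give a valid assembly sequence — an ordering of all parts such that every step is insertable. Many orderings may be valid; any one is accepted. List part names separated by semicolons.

P4; P11; P6; P10; P9; P1; P3; P7

1. P4@(1, 3) [+y clear] — {P4}
2. P11@(1, 2) [-x clear] — {P11, P4}
3. P6@(1, 1) [+x clear] — {P11, P4, P6}
4. P10@(1, 0) [-x clear] — {P10, P11, P4, P6}
5. P9@(0, 1) [-x clear] — {P10, P11, P4, P6, P9}
6. P1@(2, 1) [-y clear] — {P1, P10, P11, P4, P6, P9}
7. P3@(2, 0) [+x clear] — {P1, P10, P11, P3, P4, P6, P9}
8. P7@(0, 0) [-y clear] — {P1, P10, P11, P3, P4, P6, P7, P9}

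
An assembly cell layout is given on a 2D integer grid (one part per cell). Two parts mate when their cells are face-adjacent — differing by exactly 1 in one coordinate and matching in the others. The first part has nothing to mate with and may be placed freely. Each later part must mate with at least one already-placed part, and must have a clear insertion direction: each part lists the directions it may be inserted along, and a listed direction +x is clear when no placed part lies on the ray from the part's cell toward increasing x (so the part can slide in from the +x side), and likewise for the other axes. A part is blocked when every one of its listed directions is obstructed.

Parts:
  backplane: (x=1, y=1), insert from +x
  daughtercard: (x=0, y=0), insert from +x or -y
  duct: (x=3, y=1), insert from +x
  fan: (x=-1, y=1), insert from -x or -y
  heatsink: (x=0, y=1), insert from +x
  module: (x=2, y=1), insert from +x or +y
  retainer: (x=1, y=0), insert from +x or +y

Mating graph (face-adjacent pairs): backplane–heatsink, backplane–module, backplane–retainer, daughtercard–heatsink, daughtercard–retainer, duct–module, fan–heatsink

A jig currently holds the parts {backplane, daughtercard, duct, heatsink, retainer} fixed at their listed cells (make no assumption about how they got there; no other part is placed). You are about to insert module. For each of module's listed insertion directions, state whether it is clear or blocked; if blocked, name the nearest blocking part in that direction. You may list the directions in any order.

+x: blocked by duct; +y: clear

+x: nearest on ray is duct@(3, 1) ⇒ blocked
+y: ray from module(2, 1) has no placed part ⇒ clear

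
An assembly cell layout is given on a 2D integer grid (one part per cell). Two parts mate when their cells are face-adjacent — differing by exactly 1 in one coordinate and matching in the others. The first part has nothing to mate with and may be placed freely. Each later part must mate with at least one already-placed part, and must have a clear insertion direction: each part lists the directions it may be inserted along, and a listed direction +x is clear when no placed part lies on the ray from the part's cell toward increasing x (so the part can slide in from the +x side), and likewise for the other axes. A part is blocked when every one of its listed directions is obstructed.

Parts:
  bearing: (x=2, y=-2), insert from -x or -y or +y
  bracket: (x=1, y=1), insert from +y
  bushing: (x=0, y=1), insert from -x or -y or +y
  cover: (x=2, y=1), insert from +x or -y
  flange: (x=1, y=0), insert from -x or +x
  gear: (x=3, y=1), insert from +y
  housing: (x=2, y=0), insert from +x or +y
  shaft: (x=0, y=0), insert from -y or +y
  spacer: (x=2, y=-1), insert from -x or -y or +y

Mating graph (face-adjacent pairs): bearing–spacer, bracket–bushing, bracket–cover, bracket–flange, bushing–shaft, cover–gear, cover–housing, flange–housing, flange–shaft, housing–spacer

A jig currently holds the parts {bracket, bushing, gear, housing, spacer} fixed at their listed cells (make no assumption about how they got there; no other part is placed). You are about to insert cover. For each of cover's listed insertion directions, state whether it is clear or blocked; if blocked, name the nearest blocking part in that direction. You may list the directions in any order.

+x: nearest on ray is gear@(3, 1) ⇒ blocked
-y: nearest on ray is housing@(2, 0) ⇒ blocked

+x: blocked by gear; -y: blocked by housing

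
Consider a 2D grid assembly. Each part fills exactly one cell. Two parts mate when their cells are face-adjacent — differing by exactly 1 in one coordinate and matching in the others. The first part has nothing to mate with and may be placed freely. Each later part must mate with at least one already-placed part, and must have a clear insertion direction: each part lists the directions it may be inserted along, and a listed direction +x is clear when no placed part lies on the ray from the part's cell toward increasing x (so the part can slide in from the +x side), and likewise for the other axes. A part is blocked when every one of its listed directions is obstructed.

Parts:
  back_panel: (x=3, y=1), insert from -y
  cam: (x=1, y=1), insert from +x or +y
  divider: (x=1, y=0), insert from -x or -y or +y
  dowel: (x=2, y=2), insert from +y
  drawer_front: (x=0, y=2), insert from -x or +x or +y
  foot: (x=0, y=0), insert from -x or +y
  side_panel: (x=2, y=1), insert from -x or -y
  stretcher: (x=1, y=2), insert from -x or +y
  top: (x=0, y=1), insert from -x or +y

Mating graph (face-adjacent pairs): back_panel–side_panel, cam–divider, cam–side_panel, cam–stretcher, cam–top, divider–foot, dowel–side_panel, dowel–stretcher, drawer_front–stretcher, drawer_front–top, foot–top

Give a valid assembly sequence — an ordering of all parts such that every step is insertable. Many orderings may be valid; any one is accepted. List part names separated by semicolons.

drawer_front; top; cam; divider; side_panel; back_panel; dowel; foot; stretcher

1. drawer_front@(0, 2) [-x clear] — {drawer_front}
2. top@(0, 1) [-x clear] — {drawer_front, top}
3. cam@(1, 1) [+x clear] — {cam, drawer_front, top}
4. divider@(1, 0) [-x clear] — {cam, divider, drawer_front, top}
5. side_panel@(2, 1) [-y clear] — {cam, divider, drawer_front, side_panel, top}
6. back_panel@(3, 1) [-y clear] — {back_panel, cam, divider, drawer_front, side_panel, top}
7. dowel@(2, 2) [+y clear] — {back_panel, cam, divider, dowel, drawer_front, side_panel, top}
8. foot@(0, 0) [-x clear] — {back_panel, cam, divider, dowel, drawer_front, foot, side_panel, top}
9. stretcher@(1, 2) [+y clear] — {back_panel, cam, divider, dowel, drawer_front, foot, side_panel, stretcher, top}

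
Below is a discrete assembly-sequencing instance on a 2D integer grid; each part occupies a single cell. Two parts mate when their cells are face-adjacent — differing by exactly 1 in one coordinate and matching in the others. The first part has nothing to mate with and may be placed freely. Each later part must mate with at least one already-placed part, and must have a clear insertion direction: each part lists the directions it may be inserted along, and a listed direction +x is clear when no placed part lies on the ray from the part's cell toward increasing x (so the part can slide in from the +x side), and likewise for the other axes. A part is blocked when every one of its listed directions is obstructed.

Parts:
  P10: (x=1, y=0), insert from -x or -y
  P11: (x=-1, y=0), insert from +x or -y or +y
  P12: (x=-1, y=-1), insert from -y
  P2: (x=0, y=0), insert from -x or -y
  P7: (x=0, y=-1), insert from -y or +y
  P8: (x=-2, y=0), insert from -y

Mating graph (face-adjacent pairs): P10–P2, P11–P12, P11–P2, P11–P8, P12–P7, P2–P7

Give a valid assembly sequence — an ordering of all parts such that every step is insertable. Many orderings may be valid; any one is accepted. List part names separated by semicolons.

1. P10@(1, 0) [-x clear] — {P10}
2. P2@(0, 0) [-x clear] — {P10, P2}
3. P11@(-1, 0) [-y clear] — {P10, P11, P2}
4. P8@(-2, 0) [-y clear] — {P10, P11, P2, P8}
5. P7@(0, -1) [-y clear] — {P10, P11, P2, P7, P8}
6. P12@(-1, -1) [-y clear] — {P10, P11, P12, P2, P7, P8}

P10; P2; P11; P8; P7; P12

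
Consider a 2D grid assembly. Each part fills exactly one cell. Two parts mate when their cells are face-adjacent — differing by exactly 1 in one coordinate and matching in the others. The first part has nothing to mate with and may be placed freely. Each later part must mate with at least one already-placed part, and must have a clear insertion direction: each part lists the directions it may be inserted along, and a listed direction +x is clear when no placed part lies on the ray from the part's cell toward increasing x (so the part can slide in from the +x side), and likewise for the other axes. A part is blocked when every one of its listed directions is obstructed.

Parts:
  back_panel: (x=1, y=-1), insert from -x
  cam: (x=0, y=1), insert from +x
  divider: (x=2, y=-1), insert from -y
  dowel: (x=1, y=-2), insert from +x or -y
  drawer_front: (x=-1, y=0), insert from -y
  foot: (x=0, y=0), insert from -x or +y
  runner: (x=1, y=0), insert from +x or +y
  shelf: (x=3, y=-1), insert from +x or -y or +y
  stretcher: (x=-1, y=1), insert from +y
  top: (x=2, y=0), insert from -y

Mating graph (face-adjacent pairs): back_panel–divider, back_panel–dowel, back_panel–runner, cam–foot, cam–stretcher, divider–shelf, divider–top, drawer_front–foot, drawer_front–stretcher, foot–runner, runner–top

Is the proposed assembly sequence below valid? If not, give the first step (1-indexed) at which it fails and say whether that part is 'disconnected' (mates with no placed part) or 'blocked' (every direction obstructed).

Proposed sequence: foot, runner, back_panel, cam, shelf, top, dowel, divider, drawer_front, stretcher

Invalid at step 5 (disconnected)

1. foot@(0, 0) [-x clear] — {foot}
2. runner@(1, 0) [+x clear] — {foot, runner}
3. back_panel@(1, -1) [-x clear] — {back_panel, foot, runner}
4. cam@(0, 1) [+x clear] — {back_panel, cam, foot, runner}
5. shelf@(3, -1) — no placed neighbour ⇒ disconnected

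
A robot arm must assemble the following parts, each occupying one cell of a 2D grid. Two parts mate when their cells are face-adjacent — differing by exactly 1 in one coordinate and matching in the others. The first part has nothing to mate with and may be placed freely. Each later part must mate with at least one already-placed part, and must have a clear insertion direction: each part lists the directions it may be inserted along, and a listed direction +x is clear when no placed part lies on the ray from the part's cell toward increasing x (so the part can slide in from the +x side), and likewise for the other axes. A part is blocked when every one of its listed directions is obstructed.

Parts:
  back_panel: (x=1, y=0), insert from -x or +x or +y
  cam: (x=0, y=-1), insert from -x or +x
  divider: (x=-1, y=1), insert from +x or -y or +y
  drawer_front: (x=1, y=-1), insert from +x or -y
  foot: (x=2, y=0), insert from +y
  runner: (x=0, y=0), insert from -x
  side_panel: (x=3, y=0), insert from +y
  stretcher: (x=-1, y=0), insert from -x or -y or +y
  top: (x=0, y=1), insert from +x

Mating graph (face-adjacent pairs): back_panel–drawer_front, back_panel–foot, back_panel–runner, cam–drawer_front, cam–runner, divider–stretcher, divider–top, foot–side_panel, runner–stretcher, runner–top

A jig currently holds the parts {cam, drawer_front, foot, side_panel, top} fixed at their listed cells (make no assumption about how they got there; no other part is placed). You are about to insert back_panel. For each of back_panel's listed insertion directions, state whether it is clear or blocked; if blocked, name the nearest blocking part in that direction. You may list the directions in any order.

+x: blocked by foot; +y: clear; -x: clear

-x: ray from back_panel(1, 0) has no placed part ⇒ clear
+x: nearest on ray is foot@(2, 0) ⇒ blocked
+y: ray from back_panel(1, 0) has no placed part ⇒ clear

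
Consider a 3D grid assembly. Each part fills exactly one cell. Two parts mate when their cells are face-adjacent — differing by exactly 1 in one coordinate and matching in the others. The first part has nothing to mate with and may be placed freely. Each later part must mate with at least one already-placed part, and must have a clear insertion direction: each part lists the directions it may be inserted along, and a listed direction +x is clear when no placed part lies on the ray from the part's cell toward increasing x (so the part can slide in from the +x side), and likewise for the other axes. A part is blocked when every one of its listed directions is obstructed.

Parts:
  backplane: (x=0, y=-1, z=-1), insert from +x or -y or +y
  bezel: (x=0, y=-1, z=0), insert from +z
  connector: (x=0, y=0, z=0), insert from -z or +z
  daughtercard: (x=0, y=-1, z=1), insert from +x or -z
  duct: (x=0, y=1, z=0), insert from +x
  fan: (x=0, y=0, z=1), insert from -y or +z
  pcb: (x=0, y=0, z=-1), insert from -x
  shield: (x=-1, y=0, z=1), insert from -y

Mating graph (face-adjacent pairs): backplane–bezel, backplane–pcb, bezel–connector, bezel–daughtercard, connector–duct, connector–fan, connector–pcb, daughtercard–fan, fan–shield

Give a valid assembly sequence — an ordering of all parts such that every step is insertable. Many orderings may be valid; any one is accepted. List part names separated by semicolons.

backplane; pcb; bezel; connector; duct; daughtercard; fan; shield

1. backplane@(0, -1, -1) [+x clear] — {backplane}
2. pcb@(0, 0, -1) [-x clear] — {backplane, pcb}
3. bezel@(0, -1, 0) [+z clear] — {backplane, bezel, pcb}
4. connector@(0, 0, 0) [+z clear] — {backplane, bezel, connector, pcb}
5. duct@(0, 1, 0) [+x clear] — {backplane, bezel, connector, duct, pcb}
6. daughtercard@(0, -1, 1) [+x clear] — {backplane, bezel, connector, daughtercard, duct, pcb}
7. fan@(0, 0, 1) [+z clear] — {backplane, bezel, connector, daughtercard, duct, fan, pcb}
8. shield@(-1, 0, 1) [-y clear] — {backplane, bezel, connector, daughtercard, duct, fan, pcb, shield}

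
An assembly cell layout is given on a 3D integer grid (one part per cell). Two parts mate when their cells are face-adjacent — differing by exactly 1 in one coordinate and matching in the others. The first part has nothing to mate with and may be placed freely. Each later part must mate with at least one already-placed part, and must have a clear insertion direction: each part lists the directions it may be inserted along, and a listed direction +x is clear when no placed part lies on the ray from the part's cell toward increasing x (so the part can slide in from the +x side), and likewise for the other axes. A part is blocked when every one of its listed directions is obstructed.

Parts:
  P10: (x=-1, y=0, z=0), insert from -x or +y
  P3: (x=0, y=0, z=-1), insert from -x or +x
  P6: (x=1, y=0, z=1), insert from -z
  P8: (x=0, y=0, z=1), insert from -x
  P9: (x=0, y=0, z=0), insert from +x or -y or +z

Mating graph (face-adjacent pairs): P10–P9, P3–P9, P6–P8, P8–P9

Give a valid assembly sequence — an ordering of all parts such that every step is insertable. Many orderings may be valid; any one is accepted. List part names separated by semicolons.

1. P3@(0, 0, -1) [-x clear] — {P3}
2. P9@(0, 0, 0) [+x clear] — {P3, P9}
3. P8@(0, 0, 1) [-x clear] — {P3, P8, P9}
4. P6@(1, 0, 1) [-z clear] — {P3, P6, P8, P9}
5. P10@(-1, 0, 0) [-x clear] — {P10, P3, P6, P8, P9}

P3; P9; P8; P6; P10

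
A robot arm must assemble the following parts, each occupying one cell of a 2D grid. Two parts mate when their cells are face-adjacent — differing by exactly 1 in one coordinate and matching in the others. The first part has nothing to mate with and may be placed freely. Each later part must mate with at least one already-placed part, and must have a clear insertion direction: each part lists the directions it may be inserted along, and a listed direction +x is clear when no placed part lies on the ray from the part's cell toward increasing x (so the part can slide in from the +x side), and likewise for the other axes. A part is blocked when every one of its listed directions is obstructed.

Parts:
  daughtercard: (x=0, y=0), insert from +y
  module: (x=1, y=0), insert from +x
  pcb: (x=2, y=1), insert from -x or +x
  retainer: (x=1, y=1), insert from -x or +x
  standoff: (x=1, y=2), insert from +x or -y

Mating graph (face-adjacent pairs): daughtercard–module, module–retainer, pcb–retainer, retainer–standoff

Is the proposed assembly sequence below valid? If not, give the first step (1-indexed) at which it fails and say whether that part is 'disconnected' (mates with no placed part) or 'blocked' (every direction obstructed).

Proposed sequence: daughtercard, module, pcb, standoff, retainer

1. daughtercard@(0, 0) [+y clear] — {daughtercard}
2. module@(1, 0) [+x clear] — {daughtercard, module}
3. pcb@(2, 1) — no placed neighbour ⇒ disconnected

Invalid at step 3 (disconnected)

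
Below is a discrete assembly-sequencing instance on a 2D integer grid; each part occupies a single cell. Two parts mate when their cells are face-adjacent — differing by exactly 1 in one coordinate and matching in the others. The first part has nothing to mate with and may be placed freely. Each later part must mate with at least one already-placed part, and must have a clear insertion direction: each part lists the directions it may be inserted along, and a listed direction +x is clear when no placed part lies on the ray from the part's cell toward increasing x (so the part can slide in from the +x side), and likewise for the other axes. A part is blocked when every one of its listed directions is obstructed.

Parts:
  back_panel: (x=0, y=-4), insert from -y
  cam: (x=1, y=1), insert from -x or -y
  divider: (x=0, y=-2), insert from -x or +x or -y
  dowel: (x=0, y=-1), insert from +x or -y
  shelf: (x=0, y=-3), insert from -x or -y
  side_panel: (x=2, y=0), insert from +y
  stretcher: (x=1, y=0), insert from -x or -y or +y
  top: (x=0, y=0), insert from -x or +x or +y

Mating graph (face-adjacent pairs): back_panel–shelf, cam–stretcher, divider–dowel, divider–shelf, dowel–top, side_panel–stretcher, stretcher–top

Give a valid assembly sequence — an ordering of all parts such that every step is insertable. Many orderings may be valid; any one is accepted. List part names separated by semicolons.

stretcher; cam; top; dowel; divider; shelf; back_panel; side_panel

1. stretcher@(1, 0) [-x clear] — {stretcher}
2. cam@(1, 1) [-x clear] — {cam, stretcher}
3. top@(0, 0) [-x clear] — {cam, stretcher, top}
4. dowel@(0, -1) [+x clear] — {cam, dowel, stretcher, top}
5. divider@(0, -2) [-x clear] — {cam, divider, dowel, stretcher, top}
6. shelf@(0, -3) [-x clear] — {cam, divider, dowel, shelf, stretcher, top}
7. back_panel@(0, -4) [-y clear] — {back_panel, cam, divider, dowel, shelf, stretcher, top}
8. side_panel@(2, 0) [+y clear] — {back_panel, cam, divider, dowel, shelf, side_panel, stretcher, top}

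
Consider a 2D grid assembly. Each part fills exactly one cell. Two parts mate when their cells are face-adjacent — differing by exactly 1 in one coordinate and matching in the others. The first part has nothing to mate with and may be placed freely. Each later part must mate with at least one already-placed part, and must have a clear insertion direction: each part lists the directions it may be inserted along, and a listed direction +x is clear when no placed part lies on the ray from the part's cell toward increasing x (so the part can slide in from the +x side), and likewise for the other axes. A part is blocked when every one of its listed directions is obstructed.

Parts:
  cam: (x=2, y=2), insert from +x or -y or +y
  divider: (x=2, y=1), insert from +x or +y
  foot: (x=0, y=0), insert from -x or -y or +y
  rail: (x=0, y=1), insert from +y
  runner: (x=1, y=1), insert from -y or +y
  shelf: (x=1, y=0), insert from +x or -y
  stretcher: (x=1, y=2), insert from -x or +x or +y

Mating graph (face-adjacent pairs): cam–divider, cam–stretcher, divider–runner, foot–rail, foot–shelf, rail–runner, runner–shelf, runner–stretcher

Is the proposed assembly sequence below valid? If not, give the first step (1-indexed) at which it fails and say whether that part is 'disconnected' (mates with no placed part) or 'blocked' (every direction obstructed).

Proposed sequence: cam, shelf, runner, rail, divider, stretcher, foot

Invalid at step 2 (disconnected)

1. cam@(2, 2) [+x clear] — {cam}
2. shelf@(1, 0) — no placed neighbour ⇒ disconnected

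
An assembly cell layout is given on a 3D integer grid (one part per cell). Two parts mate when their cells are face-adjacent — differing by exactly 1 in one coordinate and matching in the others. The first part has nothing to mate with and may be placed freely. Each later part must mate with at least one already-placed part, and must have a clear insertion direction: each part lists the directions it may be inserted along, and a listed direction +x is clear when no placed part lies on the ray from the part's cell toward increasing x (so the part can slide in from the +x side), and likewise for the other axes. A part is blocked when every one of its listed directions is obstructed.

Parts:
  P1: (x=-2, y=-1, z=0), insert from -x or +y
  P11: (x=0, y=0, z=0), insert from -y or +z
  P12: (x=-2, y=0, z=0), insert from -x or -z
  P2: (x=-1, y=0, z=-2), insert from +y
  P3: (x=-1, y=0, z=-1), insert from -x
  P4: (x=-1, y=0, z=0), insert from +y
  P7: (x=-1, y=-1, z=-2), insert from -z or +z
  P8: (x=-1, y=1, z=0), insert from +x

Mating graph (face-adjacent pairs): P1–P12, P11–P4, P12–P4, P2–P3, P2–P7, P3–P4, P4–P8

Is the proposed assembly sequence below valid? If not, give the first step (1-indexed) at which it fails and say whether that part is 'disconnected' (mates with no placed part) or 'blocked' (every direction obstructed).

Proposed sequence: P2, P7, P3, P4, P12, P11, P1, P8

1. P2@(-1, 0, -2) [+y clear] — {P2}
2. P7@(-1, -1, -2) [-z clear] — {P2, P7}
3. P3@(-1, 0, -1) [-x clear] — {P2, P3, P7}
4. P4@(-1, 0, 0) [+y clear] — {P2, P3, P4, P7}
5. P12@(-2, 0, 0) [-x clear] — {P12, P2, P3, P4, P7}
6. P11@(0, 0, 0) [-y clear] — {P11, P12, P2, P3, P4, P7}
7. P1@(-2, -1, 0) [-x clear] — {P1, P11, P12, P2, P3, P4, P7}
8. P8@(-1, 1, 0) [+x clear] — {P1, P11, P12, P2, P3, P4, P7, P8}

Valid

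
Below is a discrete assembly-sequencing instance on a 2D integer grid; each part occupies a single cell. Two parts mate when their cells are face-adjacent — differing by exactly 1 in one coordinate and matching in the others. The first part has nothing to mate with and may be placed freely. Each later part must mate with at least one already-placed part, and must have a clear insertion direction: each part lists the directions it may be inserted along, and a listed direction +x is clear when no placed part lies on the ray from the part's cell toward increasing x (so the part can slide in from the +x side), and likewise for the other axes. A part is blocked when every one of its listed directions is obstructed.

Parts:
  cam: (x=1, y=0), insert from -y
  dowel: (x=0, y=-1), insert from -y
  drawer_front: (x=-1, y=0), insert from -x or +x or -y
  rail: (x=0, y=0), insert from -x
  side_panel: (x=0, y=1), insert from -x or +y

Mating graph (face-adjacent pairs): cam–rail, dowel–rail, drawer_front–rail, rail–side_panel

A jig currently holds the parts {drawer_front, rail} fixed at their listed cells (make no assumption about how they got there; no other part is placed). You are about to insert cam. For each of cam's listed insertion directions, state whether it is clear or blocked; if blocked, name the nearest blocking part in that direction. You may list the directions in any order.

-y: clear

-y: ray from cam(1, 0) has no placed part ⇒ clear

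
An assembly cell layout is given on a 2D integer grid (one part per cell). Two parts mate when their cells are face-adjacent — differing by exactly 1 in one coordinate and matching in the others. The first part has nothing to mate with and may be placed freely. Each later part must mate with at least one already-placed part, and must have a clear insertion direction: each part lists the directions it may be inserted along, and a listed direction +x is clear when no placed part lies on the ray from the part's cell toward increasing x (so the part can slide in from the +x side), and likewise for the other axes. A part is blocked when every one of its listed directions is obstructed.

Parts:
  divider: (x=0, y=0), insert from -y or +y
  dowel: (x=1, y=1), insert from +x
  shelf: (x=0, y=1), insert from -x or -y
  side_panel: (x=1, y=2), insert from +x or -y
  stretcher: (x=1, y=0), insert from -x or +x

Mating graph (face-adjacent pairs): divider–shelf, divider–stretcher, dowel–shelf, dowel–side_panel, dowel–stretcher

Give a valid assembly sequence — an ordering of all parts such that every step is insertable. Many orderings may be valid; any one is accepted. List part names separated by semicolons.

1. side_panel@(1, 2) [+x clear] — {side_panel}
2. dowel@(1, 1) [+x clear] — {dowel, side_panel}
3. stretcher@(1, 0) [-x clear] — {dowel, side_panel, stretcher}
4. divider@(0, 0) [-y clear] — {divider, dowel, side_panel, stretcher}
5. shelf@(0, 1) [-x clear] — {divider, dowel, shelf, side_panel, stretcher}

side_panel; dowel; stretcher; divider; shelf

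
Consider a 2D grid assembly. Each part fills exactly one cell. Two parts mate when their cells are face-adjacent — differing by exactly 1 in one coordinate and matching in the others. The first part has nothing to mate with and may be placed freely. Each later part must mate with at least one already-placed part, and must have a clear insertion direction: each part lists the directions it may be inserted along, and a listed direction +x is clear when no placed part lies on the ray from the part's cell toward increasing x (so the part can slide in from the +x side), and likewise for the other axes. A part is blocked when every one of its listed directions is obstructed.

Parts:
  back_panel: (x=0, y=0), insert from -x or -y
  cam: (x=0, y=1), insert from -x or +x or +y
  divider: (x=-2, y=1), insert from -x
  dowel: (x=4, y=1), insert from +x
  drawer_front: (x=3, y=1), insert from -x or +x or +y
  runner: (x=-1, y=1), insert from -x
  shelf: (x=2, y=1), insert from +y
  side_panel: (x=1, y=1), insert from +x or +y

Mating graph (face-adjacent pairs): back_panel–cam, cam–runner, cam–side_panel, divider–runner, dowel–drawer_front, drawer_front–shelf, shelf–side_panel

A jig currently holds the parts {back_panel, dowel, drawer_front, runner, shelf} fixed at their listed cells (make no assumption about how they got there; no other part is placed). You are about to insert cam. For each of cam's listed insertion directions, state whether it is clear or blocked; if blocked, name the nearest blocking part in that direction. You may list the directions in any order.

+x: blocked by shelf; +y: clear; -x: blocked by runner

-x: nearest on ray is runner@(-1, 1) ⇒ blocked
+x: nearest on ray is shelf@(2, 1) ⇒ blocked
+y: ray from cam(0, 1) has no placed part ⇒ clear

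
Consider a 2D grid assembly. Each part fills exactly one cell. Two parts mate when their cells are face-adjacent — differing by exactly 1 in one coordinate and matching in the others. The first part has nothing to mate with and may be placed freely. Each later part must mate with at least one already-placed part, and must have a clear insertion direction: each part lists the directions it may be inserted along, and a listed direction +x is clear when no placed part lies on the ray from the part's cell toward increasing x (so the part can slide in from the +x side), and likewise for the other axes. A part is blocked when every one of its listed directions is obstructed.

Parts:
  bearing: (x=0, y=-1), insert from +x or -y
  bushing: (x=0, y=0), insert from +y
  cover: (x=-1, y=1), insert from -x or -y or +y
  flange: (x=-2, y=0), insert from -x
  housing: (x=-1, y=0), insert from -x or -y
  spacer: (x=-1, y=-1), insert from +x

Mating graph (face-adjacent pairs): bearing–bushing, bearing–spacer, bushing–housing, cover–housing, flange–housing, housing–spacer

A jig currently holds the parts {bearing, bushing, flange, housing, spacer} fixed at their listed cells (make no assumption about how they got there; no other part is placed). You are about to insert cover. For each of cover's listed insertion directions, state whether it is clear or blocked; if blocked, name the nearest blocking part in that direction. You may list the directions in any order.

+y: clear; -x: clear; -y: blocked by housing

-x: ray from cover(-1, 1) has no placed part ⇒ clear
-y: nearest on ray is housing@(-1, 0) ⇒ blocked
+y: ray from cover(-1, 1) has no placed part ⇒ clear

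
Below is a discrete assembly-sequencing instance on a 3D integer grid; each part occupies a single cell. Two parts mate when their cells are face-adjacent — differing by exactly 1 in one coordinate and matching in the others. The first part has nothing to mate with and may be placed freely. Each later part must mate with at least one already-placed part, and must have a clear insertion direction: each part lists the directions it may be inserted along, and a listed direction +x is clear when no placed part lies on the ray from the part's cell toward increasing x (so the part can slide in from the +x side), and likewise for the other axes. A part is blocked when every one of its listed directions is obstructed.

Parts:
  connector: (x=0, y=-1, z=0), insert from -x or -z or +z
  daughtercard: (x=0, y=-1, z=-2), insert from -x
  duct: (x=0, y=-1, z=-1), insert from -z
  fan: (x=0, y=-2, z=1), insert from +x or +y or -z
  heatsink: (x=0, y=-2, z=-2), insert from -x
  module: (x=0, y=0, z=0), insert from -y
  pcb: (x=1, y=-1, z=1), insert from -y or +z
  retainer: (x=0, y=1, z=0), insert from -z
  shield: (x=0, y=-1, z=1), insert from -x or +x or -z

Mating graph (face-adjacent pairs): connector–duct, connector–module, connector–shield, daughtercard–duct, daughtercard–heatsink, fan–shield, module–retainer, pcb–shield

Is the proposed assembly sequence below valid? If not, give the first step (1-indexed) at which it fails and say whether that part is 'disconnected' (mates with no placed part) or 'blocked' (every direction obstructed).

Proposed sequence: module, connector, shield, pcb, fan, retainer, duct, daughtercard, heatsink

1. module@(0, 0, 0) [-y clear] — {module}
2. connector@(0, -1, 0) [-x clear] — {connector, module}
3. shield@(0, -1, 1) [-x clear] — {connector, module, shield}
4. pcb@(1, -1, 1) [-y clear] — {connector, module, pcb, shield}
5. fan@(0, -2, 1) [+x clear] — {connector, fan, module, pcb, shield}
6. retainer@(0, 1, 0) [-z clear] — {connector, fan, module, pcb, retainer, shield}
7. duct@(0, -1, -1) [-z clear] — {connector, duct, fan, module, pcb, retainer, shield}
8. daughtercard@(0, -1, -2) [-x clear] — {connector, daughtercard, duct, fan, module, pcb, retainer, shield}
9. heatsink@(0, -2, -2) [-x clear] — {connector, daughtercard, duct, fan, heatsink, module, pcb, retainer, shield}

Valid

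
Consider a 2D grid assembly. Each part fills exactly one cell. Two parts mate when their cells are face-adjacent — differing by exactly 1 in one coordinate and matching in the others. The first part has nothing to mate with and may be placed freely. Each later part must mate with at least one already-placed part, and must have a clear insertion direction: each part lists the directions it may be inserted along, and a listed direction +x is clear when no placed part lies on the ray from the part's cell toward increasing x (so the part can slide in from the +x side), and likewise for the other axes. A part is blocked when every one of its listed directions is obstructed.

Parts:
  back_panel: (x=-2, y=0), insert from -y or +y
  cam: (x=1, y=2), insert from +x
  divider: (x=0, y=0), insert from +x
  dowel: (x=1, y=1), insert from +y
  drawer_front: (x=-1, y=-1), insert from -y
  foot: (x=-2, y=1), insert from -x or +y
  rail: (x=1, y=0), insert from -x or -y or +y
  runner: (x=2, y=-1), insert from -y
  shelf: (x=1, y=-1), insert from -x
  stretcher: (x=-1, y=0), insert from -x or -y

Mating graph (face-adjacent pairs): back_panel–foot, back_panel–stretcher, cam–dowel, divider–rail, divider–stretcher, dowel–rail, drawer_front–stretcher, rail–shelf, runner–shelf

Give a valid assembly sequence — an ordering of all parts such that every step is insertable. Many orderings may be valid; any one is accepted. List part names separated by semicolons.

1. divider@(0, 0) [+x clear] — {divider}
2. rail@(1, 0) [-y clear] — {divider, rail}
3. dowel@(1, 1) [+y clear] — {divider, dowel, rail}
4. cam@(1, 2) [+x clear] — {cam, divider, dowel, rail}
5. shelf@(1, -1) [-x clear] — {cam, divider, dowel, rail, shelf}
6. runner@(2, -1) [-y clear] — {cam, divider, dowel, rail, runner, shelf}
7. stretcher@(-1, 0) [-x clear] — {cam, divider, dowel, rail, runner, shelf, stretcher}
8. back_panel@(-2, 0) [-y clear] — {back_panel, cam, divider, dowel, rail, runner, shelf, stretcher}
9. foot@(-2, 1) [-x clear] — {back_panel, cam, divider, dowel, foot, rail, runner, shelf, stretcher}
10. drawer_front@(-1, -1) [-y clear] — {back_panel, cam, divider, dowel, drawer_front, foot, rail, runner, shelf, stretcher}

divider; rail; dowel; cam; shelf; runner; stretcher; back_panel; foot; drawer_front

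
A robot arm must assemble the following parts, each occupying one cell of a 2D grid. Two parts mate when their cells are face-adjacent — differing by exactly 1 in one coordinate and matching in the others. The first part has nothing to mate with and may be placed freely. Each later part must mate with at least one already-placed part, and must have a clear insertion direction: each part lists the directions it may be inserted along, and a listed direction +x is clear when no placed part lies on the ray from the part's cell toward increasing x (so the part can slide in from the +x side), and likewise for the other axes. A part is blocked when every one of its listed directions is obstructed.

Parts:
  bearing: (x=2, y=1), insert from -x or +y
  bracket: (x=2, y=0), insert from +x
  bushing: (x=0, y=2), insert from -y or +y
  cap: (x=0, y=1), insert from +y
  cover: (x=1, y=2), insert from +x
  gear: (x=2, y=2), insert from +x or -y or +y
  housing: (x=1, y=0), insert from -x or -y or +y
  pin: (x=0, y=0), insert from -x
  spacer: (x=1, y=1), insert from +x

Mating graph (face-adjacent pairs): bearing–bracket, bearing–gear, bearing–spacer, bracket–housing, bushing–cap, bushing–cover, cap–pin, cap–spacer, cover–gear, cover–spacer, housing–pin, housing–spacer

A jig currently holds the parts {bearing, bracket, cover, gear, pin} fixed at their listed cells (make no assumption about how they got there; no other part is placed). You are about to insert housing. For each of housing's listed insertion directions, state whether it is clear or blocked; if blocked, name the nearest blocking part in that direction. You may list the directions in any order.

+y: blocked by cover; -x: blocked by pin; -y: clear

-x: nearest on ray is pin@(0, 0) ⇒ blocked
-y: ray from housing(1, 0) has no placed part ⇒ clear
+y: nearest on ray is cover@(1, 2) ⇒ blocked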